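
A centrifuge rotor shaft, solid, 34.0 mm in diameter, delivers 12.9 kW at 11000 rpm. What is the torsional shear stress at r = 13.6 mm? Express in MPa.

1.16 MPa

ω = 2π·11000/60 = 1152 rad/s, so T = P/ω = 12.9×10³ / 1152 = 11.20 N·m.
J = πd⁴/32 = π(0.0340)⁴/32 = 1.312×10^-7 m⁴.
Shear stress varies linearly with radius: τ = T·r/J = 11.20 × 0.0136 / 1.312×10^-7 = 1.161×10^6 Pa.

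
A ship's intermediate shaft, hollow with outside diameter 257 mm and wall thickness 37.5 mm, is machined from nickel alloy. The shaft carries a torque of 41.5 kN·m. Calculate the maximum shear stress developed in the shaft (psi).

2410 psi

J = π(d_o⁴ − d_i⁴)/32 = π(0.257⁴ − 0.182⁴)/32 = 3.206×10^-4 m⁴.
τ_max = T·r/J = 41500 × 0.129 / 3.206×10^-4 = 1.664×10^7 Pa.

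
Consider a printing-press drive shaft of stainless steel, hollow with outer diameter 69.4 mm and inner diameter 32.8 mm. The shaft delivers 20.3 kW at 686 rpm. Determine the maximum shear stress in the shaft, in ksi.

ω = 2π·686/60 = 71.84 rad/s, so T = P/ω = 20.3×10³ / 71.84 = 282.6 N·m.
J = π(d_o⁴ − d_i⁴)/32 = π(0.0694⁴ − 0.0328⁴)/32 = 2.164×10^-6 m⁴.
τ_max = T·r/J = 282.6 × 0.0347 / 2.164×10^-6 = 4.532×10^6 Pa.

0.657 ksi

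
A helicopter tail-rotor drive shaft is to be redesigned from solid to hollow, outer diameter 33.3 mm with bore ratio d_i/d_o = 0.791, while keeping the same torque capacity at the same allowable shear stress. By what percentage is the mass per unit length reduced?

47.9 %

Equal τ_max and T ⇒ the solid shaft needs d_s³ = d_o³(1−k⁴), so d_s = 33.3·(1−0.791⁴)^(1/3) = 28.22 mm.
Area ratio A_h/A_s = d_o²(1−k²)/d_s² = (1−k²)/(1−k⁴)^(2/3) = 0.5213.
Mass saving = 1 − 0.5213 = 47.9 %.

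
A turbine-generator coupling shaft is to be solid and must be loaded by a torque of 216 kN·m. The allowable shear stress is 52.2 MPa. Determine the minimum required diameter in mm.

For a solid shaft τ_max = 16T/(πd³), so d = (16T/(π τ_allow))^(1/3) = (16·216000/(π·5.22×10^7))^(1/3) = 0.2762 m.

276 mm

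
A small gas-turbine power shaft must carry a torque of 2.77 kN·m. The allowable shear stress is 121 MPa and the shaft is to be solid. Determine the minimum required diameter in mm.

48.9 mm

For a solid shaft τ_max = 16T/(πd³), so d = (16T/(π τ_allow))^(1/3) = (16·2770/(π·1.21×10^8))^(1/3) = 0.04885 m.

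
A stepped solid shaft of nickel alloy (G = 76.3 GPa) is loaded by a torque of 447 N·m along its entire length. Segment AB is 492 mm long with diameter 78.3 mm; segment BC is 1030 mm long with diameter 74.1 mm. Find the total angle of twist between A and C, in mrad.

2.82 mrad

J_AB = π(0.0783)⁴/32 = 3.69×10^-6 m⁴; J_BC = π(0.0741)⁴/32 = 2.96×10^-6 m⁴.
θ = (T/G)·Σ L_i/J_i = (447.0/76.3×10⁹)·(0.492/3.69×10^-6 + 1.03/2.96×10^-6) = 2.820×10^-3 rad.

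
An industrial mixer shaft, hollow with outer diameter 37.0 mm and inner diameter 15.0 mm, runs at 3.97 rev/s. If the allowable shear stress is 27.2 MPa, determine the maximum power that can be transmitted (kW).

J = π(d_o⁴ − d_i⁴)/32 = π(0.0370⁴ − 0.0150⁴)/32 = 1.790×10^-7 m⁴.
T_max = τ_allow·J/r = 2.72×10^7 × 1.790×10^-7 / 0.0185 = 263.2 N·m.
ω = 2π·3.97 = 24.94 rad/s, so P_max = T_max·ω = 6566 W.

6.57 kW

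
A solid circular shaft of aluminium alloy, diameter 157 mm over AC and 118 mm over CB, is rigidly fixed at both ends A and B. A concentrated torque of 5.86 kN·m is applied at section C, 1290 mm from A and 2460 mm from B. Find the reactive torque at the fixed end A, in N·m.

5020 N·m

Compatibility: T_A·a/J_AC = T_B·b/J_CB with T_A + T_B = T₀.
J_AC = 5.96×10^-5 m⁴, J_CB = 1.90×10^-5 m⁴, so T_A = T₀·(J_AC/a)/((J_AC/a)+(J_CB/b)) = 5020 N·m, T_B = 840.0 N·m.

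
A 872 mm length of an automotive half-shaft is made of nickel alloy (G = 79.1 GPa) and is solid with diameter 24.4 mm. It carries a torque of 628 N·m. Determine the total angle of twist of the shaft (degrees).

J = πd⁴/32 = π(0.0244)⁴/32 = 3.480×10^-8 m⁴.
θ = T·L/(G·J) = 628.0 × 0.872 / (79.1×10⁹ × 3.480×10^-8) = 0.1989 rad.

11.4°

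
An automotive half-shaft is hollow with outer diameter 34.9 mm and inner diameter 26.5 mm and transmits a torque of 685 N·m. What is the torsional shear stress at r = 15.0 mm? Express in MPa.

106 MPa

J = π(d_o⁴ − d_i⁴)/32 = π(0.0349⁴ − 0.0265⁴)/32 = 9.723×10^-8 m⁴.
Shear stress varies linearly with radius: τ = T·r/J = 685.0 × 0.0150 / 9.723×10^-8 = 1.057×10^8 Pa.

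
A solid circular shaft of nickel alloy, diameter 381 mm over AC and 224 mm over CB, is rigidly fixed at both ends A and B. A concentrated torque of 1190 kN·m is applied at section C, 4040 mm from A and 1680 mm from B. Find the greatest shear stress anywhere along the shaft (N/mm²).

Compatibility: T_A·a/J_AC = T_B·b/J_CB with T_A + T_B = T₀.
J_AC = 2.07×10^-3 m⁴, J_CB = 2.47×10^-4 m⁴, so T_A = T₀·(J_AC/a)/((J_AC/a)+(J_CB/b)) = 924400 N·m, T_B = 265600 N·m.
τ in each portion: τ_AC = 8.51×10^7 Pa, τ_CB = 1.20×10^8 Pa; maximum is in CB.
τ_max = T_CB·r/J = 265600·0.112/2.47×10^-4 = 1.204×10^8 Pa.

120 N/mm²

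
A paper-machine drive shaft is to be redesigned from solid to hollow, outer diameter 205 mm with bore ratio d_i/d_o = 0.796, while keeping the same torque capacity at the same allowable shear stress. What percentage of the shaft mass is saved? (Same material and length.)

Equal τ_max and T ⇒ the solid shaft needs d_s³ = d_o³(1−k⁴), so d_s = 205·(1−0.796⁴)^(1/3) = 172.8 mm.
Area ratio A_h/A_s = d_o²(1−k²)/d_s² = (1−k²)/(1−k⁴)^(2/3) = 0.5159.
Mass saving = 1 − 0.5159 = 48.4 %.

48.4 %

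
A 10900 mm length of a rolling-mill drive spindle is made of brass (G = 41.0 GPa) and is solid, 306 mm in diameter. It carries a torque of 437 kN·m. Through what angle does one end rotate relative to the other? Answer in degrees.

7.73°

J = πd⁴/32 = π(0.306)⁴/32 = 8.608×10^-4 m⁴.
θ = T·L/(G·J) = 437000 × 10.9 / (41.0×10⁹ × 8.608×10^-4) = 0.1350 rad.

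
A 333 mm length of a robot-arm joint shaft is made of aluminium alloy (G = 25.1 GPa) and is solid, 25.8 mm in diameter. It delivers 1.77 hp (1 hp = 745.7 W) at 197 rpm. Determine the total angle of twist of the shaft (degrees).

ω = 2π·197/60 = 20.63 rad/s, so T = P/ω = 1.77×745.7 / 20.63 = 63.98 N·m.
J = πd⁴/32 = π(0.0258)⁴/32 = 4.350×10^-8 m⁴.
θ = T·L/(G·J) = 63.98 × 0.333 / (25.1×10⁹ × 4.350×10^-8) = 0.01951 rad.

1.12°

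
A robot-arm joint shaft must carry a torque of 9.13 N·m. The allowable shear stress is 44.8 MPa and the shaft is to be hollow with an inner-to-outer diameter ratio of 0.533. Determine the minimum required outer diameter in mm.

For a hollow shaft with d_i/d_o = 0.533: τ_max = 16T/(π d_o³ (1−k⁴)), so d_o = [16T/(π τ_allow (1−k⁴))]^(1/3) = [16·9.130/(π·4.48×10^7·0.9193)]^(1/3) = 0.01041 m.

10.4 mm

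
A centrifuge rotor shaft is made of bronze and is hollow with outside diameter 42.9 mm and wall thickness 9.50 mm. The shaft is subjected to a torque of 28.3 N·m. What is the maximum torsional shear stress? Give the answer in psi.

293 psi

J = π(d_o⁴ − d_i⁴)/32 = π(0.0429⁴ − 0.0239⁴)/32 = 3.005×10^-7 m⁴.
τ_max = T·r/J = 28.30 × 0.0215 / 3.005×10^-7 = 2.020×10^6 Pa.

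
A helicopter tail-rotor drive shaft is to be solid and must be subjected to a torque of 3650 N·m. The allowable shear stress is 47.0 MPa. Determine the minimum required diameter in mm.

73.4 mm

For a solid shaft τ_max = 16T/(πd³), so d = (16T/(π τ_allow))^(1/3) = (16·3650/(π·4.70×10^7))^(1/3) = 0.07340 m.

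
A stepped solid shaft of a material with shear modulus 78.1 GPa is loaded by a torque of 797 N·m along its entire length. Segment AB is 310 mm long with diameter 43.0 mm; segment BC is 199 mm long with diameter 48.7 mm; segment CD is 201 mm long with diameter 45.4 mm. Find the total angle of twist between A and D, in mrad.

18.0 mrad

J_AB = π(0.0430)⁴/32 = 3.36×10^-7 m⁴; J_BC = π(0.0487)⁴/32 = 5.52×10^-7 m⁴; J_CD = π(0.0454)⁴/32 = 4.17×10^-7 m⁴.
θ = (T/G)·Σ L_i/J_i = (797.0/78.1×10⁹)·(0.310/3.36×10^-7 + 0.199/5.52×10^-7 + 0.201/4.17×10^-7) = 0.01802 rad.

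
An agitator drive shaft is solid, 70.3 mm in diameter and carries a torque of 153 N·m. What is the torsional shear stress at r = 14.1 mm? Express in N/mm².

0.900 N/mm²

J = πd⁴/32 = π(0.0703)⁴/32 = 2.398×10^-6 m⁴.
Shear stress varies linearly with radius: τ = T·r/J = 153.0 × 0.0141 / 2.398×10^-6 = 8.997×10^5 Pa.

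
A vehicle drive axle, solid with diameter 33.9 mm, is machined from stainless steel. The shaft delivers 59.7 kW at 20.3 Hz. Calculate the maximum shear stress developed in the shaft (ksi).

ω = 2π·20.3 = 127.5 rad/s, so T = P/ω = 59.7×10³ / 127.5 = 468.1 N·m.
J = πd⁴/32 = π(0.0339)⁴/32 = 1.297×10^-7 m⁴.
τ_max = T·r/J = 468.1 × 0.0169 / 1.297×10^-7 = 6.119×10^7 Pa.

8.87 ksi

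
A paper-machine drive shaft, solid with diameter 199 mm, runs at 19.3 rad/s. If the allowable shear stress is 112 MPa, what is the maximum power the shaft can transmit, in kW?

J = πd⁴/32 = π(0.199)⁴/32 = 1.540×10^-4 m⁴.
T_max = τ_allow·J/r = 1.12×10^8 × 1.540×10^-4 / 0.0995 = 173300 N·m.
ω = 19.3 rad/s, so P_max = T_max·ω = 3.345×10^6 W.

3340 kW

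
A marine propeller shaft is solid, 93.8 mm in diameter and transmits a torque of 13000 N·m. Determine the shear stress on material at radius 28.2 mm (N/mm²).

J = πd⁴/32 = π(0.0938)⁴/32 = 7.600×10^-6 m⁴.
Shear stress varies linearly with radius: τ = T·r/J = 13000 × 0.0282 / 7.600×10^-6 = 4.824×10^7 Pa.

48.2 N/mm²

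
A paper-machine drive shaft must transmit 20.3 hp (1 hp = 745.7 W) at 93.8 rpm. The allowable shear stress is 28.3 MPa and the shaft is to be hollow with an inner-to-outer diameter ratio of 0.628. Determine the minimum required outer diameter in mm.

69.0 mm

ω = 2π·93.8/60 = 9.823 rad/s, so T = P/ω = 20.3×745.7 / 9.823 = 1541 N·m.
For a hollow shaft with d_i/d_o = 0.628: τ_max = 16T/(π d_o³ (1−k⁴)), so d_o = [16T/(π τ_allow (1−k⁴))]^(1/3) = [16·1541/(π·2.83×10^7·0.8445)]^(1/3) = 0.06899 m.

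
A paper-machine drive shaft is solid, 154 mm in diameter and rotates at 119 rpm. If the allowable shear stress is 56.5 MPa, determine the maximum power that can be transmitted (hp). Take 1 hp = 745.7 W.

677 hp

J = πd⁴/32 = π(0.154)⁴/32 = 5.522×10^-5 m⁴.
T_max = τ_allow·J/r = 5.65×10^7 × 5.522×10^-5 / 0.0770 = 40520 N·m.
ω = 2π·119/60 = 12.46 rad/s, so P_max = T_max·ω = 5.049×10^5 W.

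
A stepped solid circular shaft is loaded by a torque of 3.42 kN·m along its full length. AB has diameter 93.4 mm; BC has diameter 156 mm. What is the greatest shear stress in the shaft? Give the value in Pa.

2.14e7 Pa

Under the same torque, τ_max = 16T/(πd³) is largest where d is smallest — segment AB (d = 93.4 mm).
τ_max = 16·3420/(π·(0.0934)³) = 2.138×10^7 Pa.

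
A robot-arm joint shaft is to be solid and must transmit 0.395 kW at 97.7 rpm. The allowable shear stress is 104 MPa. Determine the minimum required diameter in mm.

12.4 mm

ω = 2π·97.7/60 = 10.23 rad/s, so T = P/ω = 0.395×10³ / 10.23 = 38.61 N·m.
For a solid shaft τ_max = 16T/(πd³), so d = (16T/(π τ_allow))^(1/3) = (16·38.61/(π·1.04×10^8))^(1/3) = 0.01237 m.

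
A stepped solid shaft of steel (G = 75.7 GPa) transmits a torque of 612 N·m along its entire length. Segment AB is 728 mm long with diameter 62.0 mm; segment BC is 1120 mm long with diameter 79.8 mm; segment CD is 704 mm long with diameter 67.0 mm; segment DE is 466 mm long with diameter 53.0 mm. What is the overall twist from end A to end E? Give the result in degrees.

J_AB = π(0.0620)⁴/32 = 1.45×10^-6 m⁴; J_BC = π(0.0798)⁴/32 = 3.98×10^-6 m⁴; J_CD = π(0.0670)⁴/32 = 1.98×10^-6 m⁴; J_DE = π(0.0530)⁴/32 = 7.75×10^-7 m⁴.
θ = (T/G)·Σ L_i/J_i = (612.0/75.7×10⁹)·(0.728/1.45×10^-6 + 1.12/3.98×10^-6 + 0.704/1.98×10^-6 + 0.466/7.75×10^-7) = 0.01407 rad.

0.806°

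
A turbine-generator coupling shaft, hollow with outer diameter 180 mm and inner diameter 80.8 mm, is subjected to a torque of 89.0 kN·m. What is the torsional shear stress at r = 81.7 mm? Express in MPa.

73.5 MPa

J = π(d_o⁴ − d_i⁴)/32 = π(0.180⁴ − 0.0808⁴)/32 = 9.888×10^-5 m⁴.
Shear stress varies linearly with radius: τ = T·r/J = 89000 × 0.0817 / 9.888×10^-5 = 7.354×10^7 Pa.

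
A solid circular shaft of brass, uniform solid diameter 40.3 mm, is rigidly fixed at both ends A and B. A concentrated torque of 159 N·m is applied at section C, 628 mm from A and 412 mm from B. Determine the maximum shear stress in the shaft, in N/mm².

7.47 N/mm²

With uniform GJ and both ends fixed, compatibility θ_AC = θ_CB gives T_A·a = T_B·b, together with T_A + T_B = T₀.
T_A = T₀·b/(a+b) = 159.0·412/1040 = 62.99 N·m; T_B = 96.01 N·m.
τ in each portion: τ_AC = 4.90×10^6 Pa, τ_CB = 7.47×10^6 Pa; maximum is in CB.
τ_max = T_CB·r/J = 96.01·0.0201/2.59×10^-7 = 7.471×10^6 Pa.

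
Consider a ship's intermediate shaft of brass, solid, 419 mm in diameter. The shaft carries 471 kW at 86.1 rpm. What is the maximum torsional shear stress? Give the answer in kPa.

3620 kPa

ω = 2π·86.1/60 = 9.016 rad/s, so T = P/ω = 471×10³ / 9.016 = 52240 N·m.
J = πd⁴/32 = π(0.419)⁴/32 = 3.026×10^-3 m⁴.
τ_max = T·r/J = 52240 × 0.209 / 3.026×10^-3 = 3.617×10^6 Pa.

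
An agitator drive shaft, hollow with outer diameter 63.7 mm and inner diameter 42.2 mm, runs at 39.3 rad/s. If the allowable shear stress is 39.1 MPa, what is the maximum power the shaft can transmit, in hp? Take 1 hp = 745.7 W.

84.4 hp

J = π(d_o⁴ − d_i⁴)/32 = π(0.0637⁴ − 0.0422⁴)/32 = 1.305×10^-6 m⁴.
T_max = τ_allow·J/r = 3.91×10^7 × 1.305×10^-6 / 0.0319 = 1602 N·m.
ω = 39.3 rad/s, so P_max = T_max·ω = 6.296×10^4 W.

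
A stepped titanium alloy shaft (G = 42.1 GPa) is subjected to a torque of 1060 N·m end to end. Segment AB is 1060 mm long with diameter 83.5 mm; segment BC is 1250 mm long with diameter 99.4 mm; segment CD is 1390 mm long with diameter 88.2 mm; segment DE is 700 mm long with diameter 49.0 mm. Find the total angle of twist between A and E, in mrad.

45.9 mrad

J_AB = π(0.0835)⁴/32 = 4.77×10^-6 m⁴; J_BC = π(0.0994)⁴/32 = 9.58×10^-6 m⁴; J_CD = π(0.0882)⁴/32 = 5.94×10^-6 m⁴; J_DE = π(0.0490)⁴/32 = 5.66×10^-7 m⁴.
θ = (T/G)·Σ L_i/J_i = (1060/42.1×10⁹)·(1.06/4.77×10^-6 + 1.25/9.58×10^-6 + 1.39/5.94×10^-6 + 0.700/5.66×10^-7) = 0.04591 rad.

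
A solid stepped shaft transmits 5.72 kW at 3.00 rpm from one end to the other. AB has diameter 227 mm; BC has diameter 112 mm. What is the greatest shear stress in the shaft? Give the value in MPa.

ω = 2π·3.00/60 = 0.3142 rad/s, so T = P/ω = 5.72×10³ / 0.3142 = 18210 N·m.
Under the same torque, τ_max = 16T/(πd³) is largest where d is smallest — segment BC (d = 112 mm).
τ_max = 16·18210/(π·(0.112)³) = 6.600×10^7 Pa.

66.0 MPa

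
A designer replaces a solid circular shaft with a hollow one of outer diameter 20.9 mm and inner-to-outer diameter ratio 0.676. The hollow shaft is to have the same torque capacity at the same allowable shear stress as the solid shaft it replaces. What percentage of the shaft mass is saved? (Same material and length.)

Equal τ_max and T ⇒ the solid shaft needs d_s³ = d_o³(1−k⁴), so d_s = 20.9·(1−0.676⁴)^(1/3) = 19.33 mm.
Area ratio A_h/A_s = d_o²(1−k²)/d_s² = (1−k²)/(1−k⁴)^(2/3) = 0.6348.
Mass saving = 1 − 0.6348 = 36.5 %.

36.5 %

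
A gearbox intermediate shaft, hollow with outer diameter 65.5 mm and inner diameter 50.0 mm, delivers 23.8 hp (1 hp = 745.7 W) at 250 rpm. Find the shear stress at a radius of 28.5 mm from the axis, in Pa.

ω = 2π·250/60 = 26.18 rad/s, so T = P/ω = 23.8×745.7 / 26.18 = 677.9 N·m.
J = π(d_o⁴ − d_i⁴)/32 = π(0.0655⁴ − 0.0500⁴)/32 = 1.193×10^-6 m⁴.
Shear stress varies linearly with radius: τ = T·r/J = 677.9 × 0.0285 / 1.193×10^-6 = 1.619×10^7 Pa.

1.62e7 Pa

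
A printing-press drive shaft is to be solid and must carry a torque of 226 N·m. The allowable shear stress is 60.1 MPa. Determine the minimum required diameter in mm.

26.8 mm

For a solid shaft τ_max = 16T/(πd³), so d = (16T/(π τ_allow))^(1/3) = (16·226.0/(π·6.01×10^7))^(1/3) = 0.02675 m.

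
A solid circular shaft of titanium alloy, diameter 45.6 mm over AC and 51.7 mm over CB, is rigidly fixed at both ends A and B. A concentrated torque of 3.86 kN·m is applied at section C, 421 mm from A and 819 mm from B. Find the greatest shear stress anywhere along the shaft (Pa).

Compatibility: T_A·a/J_AC = T_B·b/J_CB with T_A + T_B = T₀.
J_AC = 4.24×10^-7 m⁴, J_CB = 7.01×10^-7 m⁴, so T_A = T₀·(J_AC/a)/((J_AC/a)+(J_CB/b)) = 2087 N·m, T_B = 1773 N·m.
τ in each portion: τ_AC = 1.12×10^8 Pa, τ_CB = 6.53×10^7 Pa; maximum is in AC.
τ_max = T_AC·r/J = 2087·0.0228/4.24×10^-7 = 1.121×10^8 Pa.

1.12e8 Pa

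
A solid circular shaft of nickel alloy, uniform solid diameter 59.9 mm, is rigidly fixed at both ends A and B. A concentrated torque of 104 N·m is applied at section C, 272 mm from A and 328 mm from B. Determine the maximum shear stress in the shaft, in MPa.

1.35 MPa

With uniform GJ and both ends fixed, compatibility θ_AC = θ_CB gives T_A·a = T_B·b, together with T_A + T_B = T₀.
T_A = T₀·b/(a+b) = 104.0·328/600.0 = 56.85 N·m; T_B = 47.15 N·m.
τ in each portion: τ_AC = 1.35×10^6 Pa, τ_CB = 1.12×10^6 Pa; maximum is in AC.
τ_max = T_AC·r/J = 56.85·0.0300/1.26×10^-6 = 1.347×10^6 Pa.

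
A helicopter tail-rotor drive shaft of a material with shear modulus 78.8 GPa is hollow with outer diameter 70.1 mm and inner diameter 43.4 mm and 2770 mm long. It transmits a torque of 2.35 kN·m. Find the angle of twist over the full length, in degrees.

2.34°

J = π(d_o⁴ − d_i⁴)/32 = π(0.0701⁴ − 0.0434⁴)/32 = 2.022×10^-6 m⁴.
θ = T·L/(G·J) = 2350 × 2.77 / (78.8×10⁹ × 2.022×10^-6) = 0.04085 rad.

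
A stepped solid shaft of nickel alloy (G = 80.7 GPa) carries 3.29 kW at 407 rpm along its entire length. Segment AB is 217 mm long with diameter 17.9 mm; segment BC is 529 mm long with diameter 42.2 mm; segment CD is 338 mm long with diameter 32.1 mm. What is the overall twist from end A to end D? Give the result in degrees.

1.45°

ω = 2π·407/60 = 42.62 rad/s, so T = P/ω = 3.29×10³ / 42.62 = 77.19 N·m.
J_AB = π(0.0179)⁴/32 = 1.01×10^-8 m⁴; J_BC = π(0.0422)⁴/32 = 3.11×10^-7 m⁴; J_CD = π(0.0321)⁴/32 = 1.04×10^-7 m⁴.
θ = (T/G)·Σ L_i/J_i = (77.19/80.7×10⁹)·(0.217/1.01×10^-8 + 0.529/3.11×10^-7 + 0.338/1.04×10^-7) = 0.02532 rad.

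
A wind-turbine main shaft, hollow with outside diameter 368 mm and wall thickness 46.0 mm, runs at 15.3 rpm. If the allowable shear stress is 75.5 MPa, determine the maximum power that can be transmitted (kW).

809 kW

J = π(d_o⁴ − d_i⁴)/32 = π(0.368⁴ − 0.276⁴)/32 = 1.231×10^-3 m⁴.
T_max = τ_allow·J/r = 7.55×10^7 × 1.231×10^-3 / 0.184 = 505000 N·m.
ω = 2π·15.3/60 = 1.602 rad/s, so P_max = T_max·ω = 8.092×10^5 W.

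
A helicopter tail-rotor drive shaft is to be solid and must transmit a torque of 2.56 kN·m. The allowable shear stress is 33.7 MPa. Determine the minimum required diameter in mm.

For a solid shaft τ_max = 16T/(πd³), so d = (16T/(π τ_allow))^(1/3) = (16·2560/(π·3.37×10^7))^(1/3) = 0.07287 m.

72.9 mm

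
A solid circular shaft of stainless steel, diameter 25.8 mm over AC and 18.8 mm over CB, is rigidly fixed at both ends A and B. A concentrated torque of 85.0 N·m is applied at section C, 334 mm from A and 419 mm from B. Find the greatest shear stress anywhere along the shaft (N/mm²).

Compatibility: T_A·a/J_AC = T_B·b/J_CB with T_A + T_B = T₀.
J_AC = 4.35×10^-8 m⁴, J_CB = 1.23×10^-8 m⁴, so T_A = T₀·(J_AC/a)/((J_AC/a)+(J_CB/b)) = 69.40 N·m, T_B = 15.60 N·m.
τ in each portion: τ_AC = 2.06×10^7 Pa, τ_CB = 1.20×10^7 Pa; maximum is in AC.
τ_max = T_AC·r/J = 69.40·0.0129/4.35×10^-8 = 2.058×10^7 Pa.

20.6 N/mm²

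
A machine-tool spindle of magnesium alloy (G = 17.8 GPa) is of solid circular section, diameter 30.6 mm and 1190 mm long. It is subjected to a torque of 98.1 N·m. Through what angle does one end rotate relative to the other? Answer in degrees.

4.37°

J = πd⁴/32 = π(0.0306)⁴/32 = 8.608×10^-8 m⁴.
θ = T·L/(G·J) = 98.10 × 1.19 / (17.8×10⁹ × 8.608×10^-8) = 0.07619 rad.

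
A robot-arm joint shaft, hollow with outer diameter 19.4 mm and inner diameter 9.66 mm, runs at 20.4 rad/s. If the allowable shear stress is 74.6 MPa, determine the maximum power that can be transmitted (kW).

2.05 kW

J = π(d_o⁴ − d_i⁴)/32 = π(0.0194⁴ − 0.00966⁴)/32 = 1.305×10^-8 m⁴.
T_max = τ_allow·J/r = 7.46×10^7 × 1.305×10^-8 / 0.00970 = 100.4 N·m.
ω = 20.4 rad/s, so P_max = T_max·ω = 2048 W.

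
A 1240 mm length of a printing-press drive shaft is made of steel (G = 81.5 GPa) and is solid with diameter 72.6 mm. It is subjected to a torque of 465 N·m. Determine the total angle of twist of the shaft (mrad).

J = πd⁴/32 = π(0.0726)⁴/32 = 2.727×10^-6 m⁴.
θ = T·L/(G·J) = 465.0 × 1.24 / (81.5×10⁹ × 2.727×10^-6) = 2.594×10^-3 rad.

2.59 mrad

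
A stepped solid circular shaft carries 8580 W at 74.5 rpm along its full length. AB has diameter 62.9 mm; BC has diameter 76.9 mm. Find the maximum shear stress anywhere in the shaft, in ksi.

3.26 ksi

ω = 2π·74.5/60 = 7.802 rad/s, so T = P/ω = 8580 / 7.802 = 1100 N·m.
Under the same torque, τ_max = 16T/(πd³) is largest where d is smallest — segment AB (d = 62.9 mm).
τ_max = 16·1100/(π·(0.0629)³) = 2.251×10^7 Pa.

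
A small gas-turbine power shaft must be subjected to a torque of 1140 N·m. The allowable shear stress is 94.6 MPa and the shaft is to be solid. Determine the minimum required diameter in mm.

39.4 mm

For a solid shaft τ_max = 16T/(πd³), so d = (16T/(π τ_allow))^(1/3) = (16·1140/(π·9.46×10^7))^(1/3) = 0.03945 m.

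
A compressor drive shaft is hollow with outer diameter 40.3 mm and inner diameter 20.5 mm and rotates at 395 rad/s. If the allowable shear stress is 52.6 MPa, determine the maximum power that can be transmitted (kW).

J = π(d_o⁴ − d_i⁴)/32 = π(0.0403⁴ − 0.0205⁴)/32 = 2.416×10^-7 m⁴.
T_max = τ_allow·J/r = 5.26×10^7 × 2.416×10^-7 / 0.0201 = 630.7 N·m.
ω = 395 rad/s, so P_max = T_max·ω = 2.491×10^5 W.

249 kW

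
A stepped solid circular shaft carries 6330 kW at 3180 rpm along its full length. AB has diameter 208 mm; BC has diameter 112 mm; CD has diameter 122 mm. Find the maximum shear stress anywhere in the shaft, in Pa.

ω = 2π·3180/60 = 333.0 rad/s, so T = P/ω = 6330×10³ / 333.0 = 19010 N·m.
Under the same torque, τ_max = 16T/(πd³) is largest where d is smallest — segment BC (d = 112 mm).
τ_max = 16·19010/(π·(0.112)³) = 6.891×10^7 Pa.

6.89e7 Pa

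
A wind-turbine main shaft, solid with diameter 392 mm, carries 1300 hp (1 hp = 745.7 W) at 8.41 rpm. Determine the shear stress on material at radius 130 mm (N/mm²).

61.7 N/mm²

ω = 2π·8.41/60 = 0.8807 rad/s, so T = P/ω = 1300×745.7 / 0.8807 = 1.101e6 N·m.
J = πd⁴/32 = π(0.392)⁴/32 = 2.318×10^-3 m⁴.
Shear stress varies linearly with radius: τ = T·r/J = 1.101e6 × 0.130 / 2.318×10^-3 = 6.173×10^7 Pa.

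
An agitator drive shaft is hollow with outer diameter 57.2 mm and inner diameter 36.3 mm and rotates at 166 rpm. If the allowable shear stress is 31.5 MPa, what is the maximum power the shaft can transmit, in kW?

J = π(d_o⁴ − d_i⁴)/32 = π(0.0572⁴ − 0.0363⁴)/32 = 8.805×10^-7 m⁴.
T_max = τ_allow·J/r = 3.15×10^7 × 8.805×10^-7 / 0.0286 = 969.8 N·m.
ω = 2π·166/60 = 17.38 rad/s, so P_max = T_max·ω = 1.686×10^4 W.

16.9 kW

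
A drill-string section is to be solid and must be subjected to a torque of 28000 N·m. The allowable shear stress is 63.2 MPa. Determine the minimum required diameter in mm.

For a solid shaft τ_max = 16T/(πd³), so d = (16T/(π τ_allow))^(1/3) = (16·28000/(π·6.32×10^7))^(1/3) = 0.1312 m.

131 mm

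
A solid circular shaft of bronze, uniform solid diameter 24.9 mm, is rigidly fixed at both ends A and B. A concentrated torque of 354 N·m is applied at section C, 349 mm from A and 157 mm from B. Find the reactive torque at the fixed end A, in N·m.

With uniform GJ and both ends fixed, compatibility θ_AC = θ_CB gives T_A·a = T_B·b, together with T_A + T_B = T₀.
T_A = T₀·b/(a+b) = 354.0·157/506.0 = 109.8 N·m; T_B = 244.2 N·m.

110 N·m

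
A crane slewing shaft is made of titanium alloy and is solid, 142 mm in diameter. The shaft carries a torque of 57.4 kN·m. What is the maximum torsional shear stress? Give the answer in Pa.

1.02e8 Pa

J = πd⁴/32 = π(0.142)⁴/32 = 3.992×10^-5 m⁴.
τ_max = T·r/J = 57400 × 0.0710 / 3.992×10^-5 = 1.021×10^8 Pa.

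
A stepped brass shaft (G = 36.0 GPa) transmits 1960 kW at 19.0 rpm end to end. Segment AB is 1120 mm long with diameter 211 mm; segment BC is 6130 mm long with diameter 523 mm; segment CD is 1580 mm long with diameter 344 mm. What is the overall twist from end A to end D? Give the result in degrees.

ω = 2π·19.0/60 = 1.990 rad/s, so T = P/ω = 1960×10³ / 1.990 = 985100 N·m.
J_AB = π(0.211)⁴/32 = 1.95×10^-4 m⁴; J_BC = π(0.523)⁴/32 = 7.35×10^-3 m⁴; J_CD = π(0.344)⁴/32 = 1.37×10^-3 m⁴.
θ = (T/G)·Σ L_i/J_i = (985100/36.0×10⁹)·(1.12/1.95×10^-4 + 6.13/7.35×10^-3 + 1.58/1.37×10^-3) = 0.2118 rad.

12.1°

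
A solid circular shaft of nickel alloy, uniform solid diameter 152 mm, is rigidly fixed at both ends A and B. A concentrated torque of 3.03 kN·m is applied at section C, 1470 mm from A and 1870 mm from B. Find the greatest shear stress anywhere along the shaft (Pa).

With uniform GJ and both ends fixed, compatibility θ_AC = θ_CB gives T_A·a = T_B·b, together with T_A + T_B = T₀.
T_A = T₀·b/(a+b) = 3030·1870/3340 = 1696 N·m; T_B = 1334 N·m.
τ in each portion: τ_AC = 2.46×10^6 Pa, τ_CB = 1.93×10^6 Pa; maximum is in AC.
τ_max = T_AC·r/J = 1696·0.0760/5.24×10^-5 = 2.460×10^6 Pa.

2.46e6 Pa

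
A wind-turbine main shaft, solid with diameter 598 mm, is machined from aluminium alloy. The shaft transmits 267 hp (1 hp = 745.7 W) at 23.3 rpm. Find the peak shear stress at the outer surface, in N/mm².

ω = 2π·23.3/60 = 2.440 rad/s, so T = P/ω = 267×745.7 / 2.440 = 81600 N·m.
J = πd⁴/32 = π(0.598)⁴/32 = 0.01255 m⁴.
τ_max = T·r/J = 81600 × 0.299 / 0.01255 = 1.943×10^6 Pa.

1.94 N/mm²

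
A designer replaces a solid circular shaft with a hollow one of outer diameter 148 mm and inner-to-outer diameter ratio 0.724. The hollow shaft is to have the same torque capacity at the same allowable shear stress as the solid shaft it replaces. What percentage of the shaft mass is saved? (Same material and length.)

Equal τ_max and T ⇒ the solid shaft needs d_s³ = d_o³(1−k⁴), so d_s = 148·(1−0.724⁴)^(1/3) = 133.0 mm.
Area ratio A_h/A_s = d_o²(1−k²)/d_s² = (1−k²)/(1−k⁴)^(2/3) = 0.5895.
Mass saving = 1 − 0.5895 = 41.1 %.

41.1 %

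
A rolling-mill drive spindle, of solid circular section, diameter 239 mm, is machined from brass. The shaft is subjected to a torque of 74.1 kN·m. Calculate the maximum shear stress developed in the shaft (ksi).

J = πd⁴/32 = π(0.239)⁴/32 = 3.203×10^-4 m⁴.
τ_max = T·r/J = 74100 × 0.119 / 3.203×10^-4 = 2.764×10^7 Pa.

4.01 ksi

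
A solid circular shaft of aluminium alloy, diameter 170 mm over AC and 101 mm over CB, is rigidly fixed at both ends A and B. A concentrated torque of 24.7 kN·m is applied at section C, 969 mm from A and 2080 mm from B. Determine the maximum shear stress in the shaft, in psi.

Compatibility: T_A·a/J_AC = T_B·b/J_CB with T_A + T_B = T₀.
J_AC = 8.20×10^-5 m⁴, J_CB = 1.02×10^-5 m⁴, so T_A = T₀·(J_AC/a)/((J_AC/a)+(J_CB/b)) = 23340 N·m, T_B = 1355 N·m.
τ in each portion: τ_AC = 2.42×10^7 Pa, τ_CB = 6.70×10^6 Pa; maximum is in AC.
τ_max = T_AC·r/J = 23340·0.0850/8.20×10^-5 = 2.420×10^7 Pa.

3510 psi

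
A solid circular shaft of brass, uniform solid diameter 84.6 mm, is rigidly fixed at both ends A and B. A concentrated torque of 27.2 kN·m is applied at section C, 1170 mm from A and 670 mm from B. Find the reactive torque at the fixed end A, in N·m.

9900 N·m

With uniform GJ and both ends fixed, compatibility θ_AC = θ_CB gives T_A·a = T_B·b, together with T_A + T_B = T₀.
T_A = T₀·b/(a+b) = 27200·670/1840 = 9904 N·m; T_B = 17300 N·m.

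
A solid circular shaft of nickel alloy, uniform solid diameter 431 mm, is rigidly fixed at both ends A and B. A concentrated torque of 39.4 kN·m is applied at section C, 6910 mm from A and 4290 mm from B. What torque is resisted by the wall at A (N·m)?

With uniform GJ and both ends fixed, compatibility θ_AC = θ_CB gives T_A·a = T_B·b, together with T_A + T_B = T₀.
T_A = T₀·b/(a+b) = 39400·4290/11200 = 15090 N·m; T_B = 24310 N·m.

15100 N·m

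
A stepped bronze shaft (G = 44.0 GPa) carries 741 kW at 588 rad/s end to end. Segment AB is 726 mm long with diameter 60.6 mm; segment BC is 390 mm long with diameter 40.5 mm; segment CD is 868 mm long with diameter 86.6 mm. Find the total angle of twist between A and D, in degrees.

3.58°

ω = 588 rad/s, so T = P/ω = 741×10³ / 588.0 = 1260 N·m.
J_AB = π(0.0606)⁴/32 = 1.32×10^-6 m⁴; J_BC = π(0.0405)⁴/32 = 2.64×10^-7 m⁴; J_CD = π(0.0866)⁴/32 = 5.52×10^-6 m⁴.
θ = (T/G)·Σ L_i/J_i = (1260/44.0×10⁹)·(0.726/1.32×10^-6 + 0.390/2.64×10^-7 + 0.868/5.52×10^-6) = 0.06250 rad.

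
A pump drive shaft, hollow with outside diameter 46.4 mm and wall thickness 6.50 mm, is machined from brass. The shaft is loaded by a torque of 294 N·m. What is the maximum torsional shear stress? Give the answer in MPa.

J = π(d_o⁴ − d_i⁴)/32 = π(0.0464⁴ − 0.0334⁴)/32 = 3.329×10^-7 m⁴.
τ_max = T·r/J = 294.0 × 0.0232 / 3.329×10^-7 = 2.049×10^7 Pa.

20.5 MPa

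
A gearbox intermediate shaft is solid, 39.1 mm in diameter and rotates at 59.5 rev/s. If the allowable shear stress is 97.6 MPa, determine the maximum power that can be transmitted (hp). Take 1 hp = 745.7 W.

J = πd⁴/32 = π(0.0391)⁴/32 = 2.295×10^-7 m⁴.
T_max = τ_allow·J/r = 9.76×10^7 × 2.295×10^-7 / 0.0196 = 1146 N·m.
ω = 2π·59.5 = 373.8 rad/s, so P_max = T_max·ω = 4.283×10^5 W.

574 hp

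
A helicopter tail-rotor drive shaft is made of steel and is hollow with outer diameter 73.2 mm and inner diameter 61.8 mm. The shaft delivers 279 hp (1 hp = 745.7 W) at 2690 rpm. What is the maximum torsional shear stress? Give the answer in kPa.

19500 kPa

ω = 2π·2690/60 = 281.7 rad/s, so T = P/ω = 279×745.7 / 281.7 = 738.6 N·m.
J = π(d_o⁴ − d_i⁴)/32 = π(0.0732⁴ − 0.0618⁴)/32 = 1.387×10^-6 m⁴.
τ_max = T·r/J = 738.6 × 0.0366 / 1.387×10^-6 = 1.949×10^7 Pa.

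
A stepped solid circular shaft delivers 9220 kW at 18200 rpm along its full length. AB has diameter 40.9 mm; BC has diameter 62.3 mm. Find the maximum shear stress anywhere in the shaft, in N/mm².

360 N/mm²

ω = 2π·18200/60 = 1906 rad/s, so T = P/ω = 9220×10³ / 1906 = 4838 N·m.
Under the same torque, τ_max = 16T/(πd³) is largest where d is smallest — segment AB (d = 40.9 mm).
τ_max = 16·4838/(π·(0.0409)³) = 3.601×10^8 Pa.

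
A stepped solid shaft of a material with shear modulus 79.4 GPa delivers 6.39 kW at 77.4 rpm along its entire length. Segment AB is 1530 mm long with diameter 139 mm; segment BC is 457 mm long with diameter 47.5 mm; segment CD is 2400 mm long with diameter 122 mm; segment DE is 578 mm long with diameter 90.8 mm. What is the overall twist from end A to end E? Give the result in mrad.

11.4 mrad

ω = 2π·77.4/60 = 8.105 rad/s, so T = P/ω = 6.39×10³ / 8.105 = 788.4 N·m.
J_AB = π(0.139)⁴/32 = 3.66×10^-5 m⁴; J_BC = π(0.0475)⁴/32 = 5.00×10^-7 m⁴; J_CD = π(0.122)⁴/32 = 2.17×10^-5 m⁴; J_DE = π(0.0908)⁴/32 = 6.67×10^-6 m⁴.
θ = (T/G)·Σ L_i/J_i = (788.4/79.4×10⁹)·(1.53/3.66×10^-5 + 0.457/5.00×10^-7 + 2.40/2.17×10^-5 + 0.578/6.67×10^-6) = 0.01145 rad.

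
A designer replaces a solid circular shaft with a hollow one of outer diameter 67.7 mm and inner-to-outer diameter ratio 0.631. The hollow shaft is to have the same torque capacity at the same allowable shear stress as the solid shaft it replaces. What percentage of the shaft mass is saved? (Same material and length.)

32.5 %

Equal τ_max and T ⇒ the solid shaft needs d_s³ = d_o³(1−k⁴), so d_s = 67.7·(1−0.631⁴)^(1/3) = 63.91 mm.
Area ratio A_h/A_s = d_o²(1−k²)/d_s² = (1−k²)/(1−k⁴)^(2/3) = 0.6752.
Mass saving = 1 − 0.6752 = 32.5 %.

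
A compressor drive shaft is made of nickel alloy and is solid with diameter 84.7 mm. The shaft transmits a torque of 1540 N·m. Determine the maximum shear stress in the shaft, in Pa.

J = πd⁴/32 = π(0.0847)⁴/32 = 5.053×10^-6 m⁴.
τ_max = T·r/J = 1540 × 0.0423 / 5.053×10^-6 = 1.291×10^7 Pa.

1.29e7 Pa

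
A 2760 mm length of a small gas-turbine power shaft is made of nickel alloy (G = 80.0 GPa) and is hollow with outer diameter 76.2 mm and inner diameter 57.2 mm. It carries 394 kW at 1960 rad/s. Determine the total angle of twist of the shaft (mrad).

ω = 1960 rad/s, so T = P/ω = 394×10³ / 1960 = 201.0 N·m.
J = π(d_o⁴ − d_i⁴)/32 = π(0.0762⁴ − 0.0572⁴)/32 = 2.259×10^-6 m⁴.
θ = T·L/(G·J) = 201.0 × 2.76 / (80.0×10⁹ × 2.259×10^-6) = 3.070×10^-3 rad.

3.07 mrad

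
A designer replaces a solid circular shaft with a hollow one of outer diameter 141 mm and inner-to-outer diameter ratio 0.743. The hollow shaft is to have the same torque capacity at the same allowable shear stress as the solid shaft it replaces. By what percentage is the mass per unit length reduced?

42.9 %

Equal τ_max and T ⇒ the solid shaft needs d_s³ = d_o³(1−k⁴), so d_s = 141·(1−0.743⁴)^(1/3) = 124.9 mm.
Area ratio A_h/A_s = d_o²(1−k²)/d_s² = (1−k²)/(1−k⁴)^(2/3) = 0.5708.
Mass saving = 1 − 0.5708 = 42.9 %.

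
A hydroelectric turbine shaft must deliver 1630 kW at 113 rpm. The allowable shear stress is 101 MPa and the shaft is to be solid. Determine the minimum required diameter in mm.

191 mm

ω = 2π·113/60 = 11.83 rad/s, so T = P/ω = 1630×10³ / 11.83 = 137700 N·m.
For a solid shaft τ_max = 16T/(πd³), so d = (16T/(π τ_allow))^(1/3) = (16·137700/(π·1.01×10^8))^(1/3) = 0.1908 m.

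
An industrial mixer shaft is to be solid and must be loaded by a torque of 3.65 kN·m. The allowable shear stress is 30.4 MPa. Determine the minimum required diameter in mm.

84.9 mm

For a solid shaft τ_max = 16T/(πd³), so d = (16T/(π τ_allow))^(1/3) = (16·3650/(π·3.04×10^7))^(1/3) = 0.08488 m.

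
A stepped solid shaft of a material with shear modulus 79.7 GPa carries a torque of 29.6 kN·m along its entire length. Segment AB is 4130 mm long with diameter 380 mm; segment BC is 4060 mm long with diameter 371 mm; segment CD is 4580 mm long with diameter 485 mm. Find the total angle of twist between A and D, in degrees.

0.107°

J_AB = π(0.380)⁴/32 = 2.05×10^-3 m⁴; J_BC = π(0.371)⁴/32 = 1.86×10^-3 m⁴; J_CD = π(0.485)⁴/32 = 5.43×10^-3 m⁴.
θ = (T/G)·Σ L_i/J_i = (29600/79.7×10⁹)·(4.13/2.05×10^-3 + 4.06/1.86×10^-3 + 4.58/5.43×10^-3) = 1.873×10^-3 rad.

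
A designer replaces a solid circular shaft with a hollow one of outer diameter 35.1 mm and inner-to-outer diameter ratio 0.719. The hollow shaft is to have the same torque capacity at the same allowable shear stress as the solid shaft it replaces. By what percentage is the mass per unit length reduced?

40.6 %

Equal τ_max and T ⇒ the solid shaft needs d_s³ = d_o³(1−k⁴), so d_s = 35.1·(1−0.719⁴)^(1/3) = 31.64 mm.
Area ratio A_h/A_s = d_o²(1−k²)/d_s² = (1−k²)/(1−k⁴)^(2/3) = 0.5943.
Mass saving = 1 − 0.5943 = 40.6 %.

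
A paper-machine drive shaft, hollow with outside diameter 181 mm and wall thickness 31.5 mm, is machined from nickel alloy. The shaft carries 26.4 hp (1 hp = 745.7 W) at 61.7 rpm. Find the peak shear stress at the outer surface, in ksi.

0.463 ksi

ω = 2π·61.7/60 = 6.461 rad/s, so T = P/ω = 26.4×745.7 / 6.461 = 3047 N·m.
J = π(d_o⁴ − d_i⁴)/32 = π(0.181⁴ − 0.118⁴)/32 = 8.634×10^-5 m⁴.
τ_max = T·r/J = 3047 × 0.0905 / 8.634×10^-5 = 3.194×10^6 Pa.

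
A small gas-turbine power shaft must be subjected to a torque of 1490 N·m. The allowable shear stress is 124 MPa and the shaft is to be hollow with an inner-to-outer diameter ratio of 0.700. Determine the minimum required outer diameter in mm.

43.2 mm

For a hollow shaft with d_i/d_o = 0.700: τ_max = 16T/(π d_o³ (1−k⁴)), so d_o = [16T/(π τ_allow (1−k⁴))]^(1/3) = [16·1490/(π·1.24×10^8·0.7599)]^(1/3) = 0.04318 m.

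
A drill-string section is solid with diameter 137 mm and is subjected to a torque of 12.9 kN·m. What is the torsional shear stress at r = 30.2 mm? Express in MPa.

11.3 MPa

J = πd⁴/32 = π(0.137)⁴/32 = 3.458×10^-5 m⁴.
Shear stress varies linearly with radius: τ = T·r/J = 12900 × 0.0302 / 3.458×10^-5 = 1.126×10^7 Pa.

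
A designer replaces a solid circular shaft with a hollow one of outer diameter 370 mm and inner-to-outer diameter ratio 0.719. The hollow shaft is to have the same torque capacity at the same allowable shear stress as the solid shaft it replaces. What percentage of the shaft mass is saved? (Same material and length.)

40.6 %

Equal τ_max and T ⇒ the solid shaft needs d_s³ = d_o³(1−k⁴), so d_s = 370·(1−0.719⁴)^(1/3) = 333.6 mm.
Area ratio A_h/A_s = d_o²(1−k²)/d_s² = (1−k²)/(1−k⁴)^(2/3) = 0.5943.
Mass saving = 1 − 0.5943 = 40.6 %.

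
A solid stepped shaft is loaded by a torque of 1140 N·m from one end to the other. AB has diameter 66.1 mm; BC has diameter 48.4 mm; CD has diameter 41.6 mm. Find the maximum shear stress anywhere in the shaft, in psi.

11700 psi

Under the same torque, τ_max = 16T/(πd³) is largest where d is smallest — segment CD (d = 41.6 mm).
τ_max = 16·1140/(π·(0.0416)³) = 8.065×10^7 Pa.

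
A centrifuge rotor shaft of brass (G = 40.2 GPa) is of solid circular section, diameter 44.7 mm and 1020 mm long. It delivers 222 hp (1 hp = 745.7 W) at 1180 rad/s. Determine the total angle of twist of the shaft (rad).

ω = 1180 rad/s, so T = P/ω = 222×745.7 / 1180 = 140.3 N·m.
J = πd⁴/32 = π(0.0447)⁴/32 = 3.919×10^-7 m⁴.
θ = T·L/(G·J) = 140.3 × 1.02 / (40.2×10⁹ × 3.919×10^-7) = 9.082×10^-3 rad.

0.00908 rad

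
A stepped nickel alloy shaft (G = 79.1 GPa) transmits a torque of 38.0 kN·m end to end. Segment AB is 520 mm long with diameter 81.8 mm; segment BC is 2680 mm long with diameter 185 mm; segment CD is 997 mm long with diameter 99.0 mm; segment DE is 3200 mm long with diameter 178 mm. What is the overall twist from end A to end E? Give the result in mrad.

134 mrad

J_AB = π(0.0818)⁴/32 = 4.40×10^-6 m⁴; J_BC = π(0.185)⁴/32 = 1.15×10^-4 m⁴; J_CD = π(0.0990)⁴/32 = 9.43×10^-6 m⁴; J_DE = π(0.178)⁴/32 = 9.86×10^-5 m⁴.
θ = (T/G)·Σ L_i/J_i = (38000/79.1×10⁹)·(0.520/4.40×10^-6 + 2.68/1.15×10^-4 + 0.997/9.43×10^-6 + 3.20/9.86×10^-5) = 0.1344 rad.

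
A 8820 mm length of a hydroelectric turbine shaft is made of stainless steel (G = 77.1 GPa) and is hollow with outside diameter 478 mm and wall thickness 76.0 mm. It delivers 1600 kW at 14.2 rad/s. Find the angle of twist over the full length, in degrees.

0.184°

ω = 14.2 rad/s, so T = P/ω = 1600×10³ / 14.20 = 112700 N·m.
J = π(d_o⁴ − d_i⁴)/32 = π(0.478⁴ − 0.326⁴)/32 = 4.016×10^-3 m⁴.
θ = T·L/(G·J) = 112700 × 8.82 / (77.1×10⁹ × 4.016×10^-3) = 3.209×10^-3 rad.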